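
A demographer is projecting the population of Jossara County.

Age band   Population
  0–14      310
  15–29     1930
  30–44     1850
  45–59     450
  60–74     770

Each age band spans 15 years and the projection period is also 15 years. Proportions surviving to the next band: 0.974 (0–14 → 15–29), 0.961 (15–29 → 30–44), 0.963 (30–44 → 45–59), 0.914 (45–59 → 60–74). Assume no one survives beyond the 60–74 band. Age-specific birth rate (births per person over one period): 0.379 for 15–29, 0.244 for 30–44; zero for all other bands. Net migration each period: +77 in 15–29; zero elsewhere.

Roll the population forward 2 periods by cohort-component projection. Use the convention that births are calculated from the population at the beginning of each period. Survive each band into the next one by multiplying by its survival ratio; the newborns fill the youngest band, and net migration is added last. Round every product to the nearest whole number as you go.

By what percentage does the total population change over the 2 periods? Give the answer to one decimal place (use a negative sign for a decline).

— Period 1 —
Births: 1930 * 0.379 = 731, 1850 * 0.244 = 451 ⇒ total 1182
15–29: 310 * 0.974 = 302
30–44: 1930 * 0.961 = 1855
45–59: 1850 * 0.963 = 1782
60–74: 450 * 0.914 = 411
Net migration: 15–29 + 77 → 379
→ [1182, 379, 1855, 1782, 411]
— Period 2 —
Births: 379 * 0.379 = 144, 1855 * 0.244 = 453 ⇒ total 597
15–29: 1182 * 0.974 = 1151
30–44: 379 * 0.961 = 364
45–59: 1855 * 0.963 = 1786
60–74: 1782 * 0.914 = 1629
Net migration: 15–29 + 77 → 1228
→ [597, 1228, 364, 1786, 1629]
Total: 5310 → 5604; change = 294; percentage change = 5.5%

5.5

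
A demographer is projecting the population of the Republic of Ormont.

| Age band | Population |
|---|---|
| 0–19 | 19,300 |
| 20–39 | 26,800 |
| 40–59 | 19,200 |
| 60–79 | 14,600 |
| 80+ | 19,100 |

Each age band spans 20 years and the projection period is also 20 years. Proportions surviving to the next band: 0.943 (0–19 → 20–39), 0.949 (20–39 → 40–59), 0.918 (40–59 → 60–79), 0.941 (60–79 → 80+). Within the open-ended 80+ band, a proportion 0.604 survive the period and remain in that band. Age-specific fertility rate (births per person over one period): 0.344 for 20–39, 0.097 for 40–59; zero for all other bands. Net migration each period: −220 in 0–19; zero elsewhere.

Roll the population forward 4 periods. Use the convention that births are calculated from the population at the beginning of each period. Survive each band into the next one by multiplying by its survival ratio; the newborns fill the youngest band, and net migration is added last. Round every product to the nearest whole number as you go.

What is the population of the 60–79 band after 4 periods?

After projecting period 1:
Births: 26800 * 0.344 = 9219, 19200 * 0.097 = 1862 ⇒ total 11081
20–39: 19300 * 0.943 = 18200
40–59: 26800 * 0.949 = 25433
60–79: 19200 * 0.918 = 17626
80+: 14600 * 0.941 + 19100 * 0.604 = 13739 + 11536 = 25275
Net migration: 0–19 − 220 → 10861
Population now: 0–19=10861, 20–39=18200, 40–59=25433, 60–79=17626, 80+=25275
After projecting period 2:
Births: 18200 * 0.344 = 6261, 25433 * 0.097 = 2467 ⇒ total 8728
20–39: 10861 * 0.943 = 10242
40–59: 18200 * 0.949 = 17272
60–79: 25433 * 0.918 = 23347
80+: 17626 * 0.941 + 25275 * 0.604 = 16586 + 15266 = 31852
Net migration: 0–19 − 220 → 8508
Population now: 0–19=8508, 20–39=10242, 40–59=17272, 60–79=23347, 80+=31852
After projecting period 3:
Births: 10242 * 0.344 = 3523, 17272 * 0.097 = 1675 ⇒ total 5198
20–39: 8508 * 0.943 = 8023
40–59: 10242 * 0.949 = 9720
60–79: 17272 * 0.918 = 15856
80+: 23347 * 0.941 + 31852 * 0.604 = 21970 + 19239 = 41209
Net migration: 0–19 − 220 → 4978
Population now: 0–19=4978, 20–39=8023, 40–59=9720, 60–79=15856, 80+=41209
After projecting period 4:
Births: 8023 * 0.344 = 2760, 9720 * 0.097 = 943 ⇒ total 3703
20–39: 4978 * 0.943 = 4694
40–59: 8023 * 0.949 = 7614
60–79: 9720 * 0.918 = 8923
80+: 15856 * 0.941 + 41209 * 0.604 = 14920 + 24890 = 39810
Net migration: 0–19 − 220 → 3483
Population now: 0–19=3483, 20–39=4694, 40–59=7614, 60–79=8923, 80+=39810

8923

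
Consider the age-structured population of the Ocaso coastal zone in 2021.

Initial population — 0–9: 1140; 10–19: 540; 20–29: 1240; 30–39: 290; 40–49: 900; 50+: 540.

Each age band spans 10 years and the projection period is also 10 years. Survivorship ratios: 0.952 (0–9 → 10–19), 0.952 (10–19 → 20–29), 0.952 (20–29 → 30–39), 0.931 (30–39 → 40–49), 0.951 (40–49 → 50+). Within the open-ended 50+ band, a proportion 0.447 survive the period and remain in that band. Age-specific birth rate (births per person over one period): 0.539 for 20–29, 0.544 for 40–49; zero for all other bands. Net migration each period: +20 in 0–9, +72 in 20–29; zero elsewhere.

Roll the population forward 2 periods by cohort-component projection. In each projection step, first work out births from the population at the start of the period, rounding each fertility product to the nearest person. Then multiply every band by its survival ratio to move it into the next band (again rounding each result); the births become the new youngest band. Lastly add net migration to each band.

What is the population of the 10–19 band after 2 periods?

[period 1]
Births: 1240 * 0.539 = 668 ; 900 * 0.544 = 490 → total 1158
10–19: 1140 * 0.952 = 1085
20–29: 540 * 0.952 = 514
30–39: 1240 * 0.952 = 1180
40–49: 290 * 0.931 = 270
50+: 900 * 0.951 + 540 * 0.447 = 856 + 241 = 1097
Net migration: 0–9 + 20 → 1178; 20–29 + 72 → 586
→ [1178, 1085, 586, 1180, 270, 1097]
[period 2]
Births: 586 * 0.539 = 316 ; 270 * 0.544 = 147 → total 463
10–19: 1178 * 0.952 = 1121
20–29: 1085 * 0.952 = 1033
30–39: 586 * 0.952 = 558
40–49: 1180 * 0.931 = 1099
50+: 270 * 0.951 + 1097 * 0.447 = 257 + 490 = 747
Net migration: 0–9 + 20 → 483; 20–29 + 72 → 1105
→ [483, 1121, 1105, 558, 1099, 747]

1121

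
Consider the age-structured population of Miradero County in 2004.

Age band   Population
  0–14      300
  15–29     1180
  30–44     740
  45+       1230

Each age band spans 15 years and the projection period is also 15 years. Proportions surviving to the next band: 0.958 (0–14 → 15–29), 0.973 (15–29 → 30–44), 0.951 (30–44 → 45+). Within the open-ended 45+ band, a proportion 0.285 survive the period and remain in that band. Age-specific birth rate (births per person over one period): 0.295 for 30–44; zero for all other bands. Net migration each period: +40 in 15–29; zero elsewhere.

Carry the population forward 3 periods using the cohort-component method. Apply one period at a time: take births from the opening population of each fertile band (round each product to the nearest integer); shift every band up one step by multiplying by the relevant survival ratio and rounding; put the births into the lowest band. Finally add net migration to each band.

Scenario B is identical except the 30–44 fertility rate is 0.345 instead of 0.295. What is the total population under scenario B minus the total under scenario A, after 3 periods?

After projecting period 1:
Births: 740 × 0.295 = 218
15–29: 300 × 0.958 = 287
30–44: 1180 × 0.973 = 1148
45+: 740 × 0.951 + 1230 × 0.285 = 704 + 351 = 1055
Net migration: 15–29 + 40 → 327
→ [218, 327, 1148, 1055]
After projecting period 2:
Births: 1148 × 0.295 = 339
15–29: 218 × 0.958 = 209
30–44: 327 × 0.973 = 318
45+: 1148 × 0.951 + 1055 × 0.285 = 1092 + 301 = 1393
Net migration: 15–29 + 40 → 249
→ [339, 249, 318, 1393]
After projecting period 3:
Births: 318 × 0.295 = 94
15–29: 339 × 0.958 = 325
30–44: 249 × 0.973 = 242
45+: 318 × 0.951 + 1393 × 0.285 = 302 + 397 = 699
Net migration: 15–29 + 40 → 365
→ [94, 365, 242, 699]
Scenario A total after 3 periods: 1400
Scenario B projection —
After projecting period 1:
Births: 740 × 0.345 = 255
15–29: 300 × 0.958 = 287
30–44: 1180 × 0.973 = 1148
45+: 740 × 0.951 + 1230 × 0.285 = 704 + 351 = 1055
Net migration: 15–29 + 40 → 327
→ [255, 327, 1148, 1055]
After projecting period 2:
Births: 1148 × 0.345 = 396
15–29: 255 × 0.958 = 244
30–44: 327 × 0.973 = 318
45+: 1148 × 0.951 + 1055 × 0.285 = 1092 + 301 = 1393
Net migration: 15–29 + 40 → 284
→ [396, 284, 318, 1393]
After projecting period 3:
Births: 318 × 0.345 = 110
15–29: 396 × 0.958 = 379
30–44: 284 × 0.973 = 276
45+: 318 × 0.951 + 1393 × 0.285 = 302 + 397 = 699
Net migration: 15–29 + 40 → 419
→ [110, 419, 276, 699]
Scenario B total after 3 periods: 1504
Difference B − A = 1504 − 1400 = 104

104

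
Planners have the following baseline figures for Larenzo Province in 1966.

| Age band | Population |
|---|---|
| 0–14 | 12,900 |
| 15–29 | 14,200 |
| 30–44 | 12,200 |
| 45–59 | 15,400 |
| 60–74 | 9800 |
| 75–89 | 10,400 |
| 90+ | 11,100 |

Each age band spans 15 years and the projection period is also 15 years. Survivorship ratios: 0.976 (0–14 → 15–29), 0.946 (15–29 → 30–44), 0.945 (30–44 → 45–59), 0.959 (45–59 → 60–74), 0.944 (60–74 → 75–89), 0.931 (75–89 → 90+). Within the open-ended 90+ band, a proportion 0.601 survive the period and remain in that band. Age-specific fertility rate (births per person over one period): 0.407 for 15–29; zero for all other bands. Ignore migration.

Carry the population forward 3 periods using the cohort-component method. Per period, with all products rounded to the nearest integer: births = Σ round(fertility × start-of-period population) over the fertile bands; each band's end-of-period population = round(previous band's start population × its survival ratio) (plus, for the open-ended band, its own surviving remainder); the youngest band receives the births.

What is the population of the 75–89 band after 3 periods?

— Period 1 —
Births: 14200 * 0.407 = 5779
15–29: 12900 * 0.976 = 12590
30–44: 14200 * 0.946 = 13433
45–59: 12200 * 0.945 = 11529
60–74: 15400 * 0.959 = 14769
75–89: 9800 * 0.944 = 9251
90+: 10400 * 0.931 + 11100 * 0.601 = 9682 + 6671 = 16353
End of period: [5779, 12590, 13433, 11529, 14769, 9251, 16353]
— Period 2 —
Births: 12590 * 0.407 = 5124
15–29: 5779 * 0.976 = 5640
30–44: 12590 * 0.946 = 11910
45–59: 13433 * 0.945 = 12694
60–74: 11529 * 0.959 = 11056
75–89: 14769 * 0.944 = 13942
90+: 9251 * 0.931 + 16353 * 0.601 = 8613 + 9828 = 18441
End of period: [5124, 5640, 11910, 12694, 11056, 13942, 18441]
— Period 3 —
Births: 5640 * 0.407 = 2295
15–29: 5124 * 0.976 = 5001
30–44: 5640 * 0.946 = 5335
45–59: 11910 * 0.945 = 11255
60–74: 12694 * 0.959 = 12174
75–89: 11056 * 0.944 = 10437
90+: 13942 * 0.931 + 18441 * 0.601 = 12980 + 11083 = 24063
End of period: [2295, 5001, 5335, 11255, 12174, 10437, 24063]

10437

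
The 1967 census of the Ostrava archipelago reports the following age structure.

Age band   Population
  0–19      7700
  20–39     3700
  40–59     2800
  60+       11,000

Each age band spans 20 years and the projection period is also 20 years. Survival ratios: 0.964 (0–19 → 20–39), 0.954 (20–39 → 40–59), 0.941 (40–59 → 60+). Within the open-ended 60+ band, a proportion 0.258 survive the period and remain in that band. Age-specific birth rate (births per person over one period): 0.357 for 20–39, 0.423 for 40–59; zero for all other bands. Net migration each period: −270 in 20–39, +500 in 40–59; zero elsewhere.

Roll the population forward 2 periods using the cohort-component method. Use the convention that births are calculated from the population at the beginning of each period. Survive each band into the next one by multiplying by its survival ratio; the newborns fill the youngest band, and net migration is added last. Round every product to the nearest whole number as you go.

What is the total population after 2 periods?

18932

After projecting period 1:
Births: 3700 × 0.357 = 1321 ; 2800 × 0.423 = 1184 → total 2505
20–39: 7700 × 0.964 = 7423
40–59: 3700 × 0.954 = 3530
60+: 2800 × 0.941 + 11000 × 0.258 = 2635 + 2838 = 5473
Net migration: 20–39 − 270 → 7153; 40–59 + 500 → 4030
End of period: [2505, 7153, 4030, 5473]
After projecting period 2:
Births: 7153 × 0.357 = 2554 ; 4030 × 0.423 = 1705 → total 4259
20–39: 2505 × 0.964 = 2415
40–59: 7153 × 0.954 = 6824
60+: 4030 × 0.941 + 5473 × 0.258 = 3792 + 1412 = 5204
Net migration: 20–39 − 270 → 2145; 40–59 + 500 → 7324
End of period: [4259, 2145, 7324, 5204]
Total after period 2: 4259 + 2145 + 7324 + 5204 = 18932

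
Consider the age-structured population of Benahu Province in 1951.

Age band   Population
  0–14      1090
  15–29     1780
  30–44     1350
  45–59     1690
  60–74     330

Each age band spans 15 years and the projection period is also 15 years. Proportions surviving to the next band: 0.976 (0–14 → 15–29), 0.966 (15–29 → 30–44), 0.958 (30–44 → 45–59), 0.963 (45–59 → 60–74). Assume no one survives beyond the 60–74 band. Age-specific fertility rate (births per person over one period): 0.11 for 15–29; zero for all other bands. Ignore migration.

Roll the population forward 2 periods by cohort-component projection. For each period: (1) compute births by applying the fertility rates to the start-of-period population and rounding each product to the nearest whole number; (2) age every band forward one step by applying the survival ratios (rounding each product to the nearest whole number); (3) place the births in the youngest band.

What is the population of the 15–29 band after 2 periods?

191

After projecting period 1:
Births: 1780 * 0.11 = 196
15–29: 1090 * 0.976 = 1064
30–44: 1780 * 0.966 = 1719
45–59: 1350 * 0.958 = 1293
60–74: 1690 * 0.963 = 1627
Giving 196 / 1064 / 1719 / 1293 / 1627.
After projecting period 2:
Births: 1064 * 0.11 = 117
15–29: 196 * 0.976 = 191
30–44: 1064 * 0.966 = 1028
45–59: 1719 * 0.958 = 1647
60–74: 1293 * 0.963 = 1245
Giving 117 / 191 / 1028 / 1647 / 1245.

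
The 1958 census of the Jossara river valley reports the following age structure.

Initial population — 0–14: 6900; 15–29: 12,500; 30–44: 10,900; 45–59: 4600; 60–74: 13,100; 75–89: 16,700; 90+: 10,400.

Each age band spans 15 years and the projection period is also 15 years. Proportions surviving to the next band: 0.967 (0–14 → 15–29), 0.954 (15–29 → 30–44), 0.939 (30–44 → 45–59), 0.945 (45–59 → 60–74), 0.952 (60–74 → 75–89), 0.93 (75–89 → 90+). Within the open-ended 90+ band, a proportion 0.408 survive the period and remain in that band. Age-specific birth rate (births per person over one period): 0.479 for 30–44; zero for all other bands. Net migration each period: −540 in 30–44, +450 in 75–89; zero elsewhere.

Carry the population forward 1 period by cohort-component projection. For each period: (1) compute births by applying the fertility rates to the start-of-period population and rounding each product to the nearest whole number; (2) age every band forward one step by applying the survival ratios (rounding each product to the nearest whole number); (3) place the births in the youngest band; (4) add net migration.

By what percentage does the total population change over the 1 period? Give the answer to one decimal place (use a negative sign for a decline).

Call the bands 1 to 7, youngest first.
Period 1.
Births: 10900 * 0.479 = 5221
Band 2: 6900 * 0.967 = 6672
Band 3: 12500 * 0.954 = 11925
Band 4: 10900 * 0.939 = 10235
Band 5: 4600 * 0.945 = 4347
Band 6: 13100 * 0.952 = 12471
Band 7: 16700 * 0.93 + 10400 * 0.408 = 15531 + 4243 = 19774
Net migration: Band 3 − 540 → 11385; Band 6 + 450 → 12921
End of period: [5221, 6672, 11385, 10235, 4347, 12921, 19774]
Total: 75100 → 70555; change = -4545; percentage change = -6.1%

-6.1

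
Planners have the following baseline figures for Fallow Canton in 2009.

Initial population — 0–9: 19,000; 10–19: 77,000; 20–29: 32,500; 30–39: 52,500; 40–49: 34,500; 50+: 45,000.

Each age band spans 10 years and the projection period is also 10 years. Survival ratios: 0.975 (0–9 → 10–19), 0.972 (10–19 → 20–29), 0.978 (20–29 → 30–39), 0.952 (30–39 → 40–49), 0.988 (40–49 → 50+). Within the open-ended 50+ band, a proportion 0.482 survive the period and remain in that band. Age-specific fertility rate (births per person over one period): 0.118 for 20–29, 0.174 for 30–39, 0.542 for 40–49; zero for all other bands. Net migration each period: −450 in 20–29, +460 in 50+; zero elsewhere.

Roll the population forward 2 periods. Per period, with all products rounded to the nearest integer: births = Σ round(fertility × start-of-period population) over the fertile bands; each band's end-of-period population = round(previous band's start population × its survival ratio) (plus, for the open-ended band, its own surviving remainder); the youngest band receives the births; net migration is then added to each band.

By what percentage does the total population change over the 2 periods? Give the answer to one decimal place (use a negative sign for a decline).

3.6

Period 1:
Births: 32500 * 0.118 = 3835 ; 52500 * 0.174 = 9135 ; 34500 * 0.542 = 18699 — total 31669
10–19: 19000 * 0.975 = 18525
20–29: 77000 * 0.972 = 74844
30–39: 32500 * 0.978 = 31785
40–49: 52500 * 0.952 = 49980
50+: 34500 * 0.988 + 45000 * 0.482 = 34086 + 21690 = 55776
Net migration: 20–29 − 450 → 74394; 50+ + 460 → 56236
Population now: 0–9=31669, 10–19=18525, 20–29=74394, 30–39=31785, 40–49=49980, 50+=56236
Period 2:
Births: 74394 * 0.118 = 8778 ; 31785 * 0.174 = 5531 ; 49980 * 0.542 = 27089 — total 41398
10–19: 31669 * 0.975 = 30877
20–29: 18525 * 0.972 = 18006
30–39: 74394 * 0.978 = 72757
40–49: 31785 * 0.952 = 30259
50+: 49980 * 0.988 + 56236 * 0.482 = 49380 + 27106 = 76486
Net migration: 20–29 − 450 → 17556; 50+ + 460 → 76946
Population now: 0–9=41398, 10–19=30877, 20–29=17556, 30–39=72757, 40–49=30259, 50+=76946
Total: 260500 → 269793; change = 9293; percentage change = 3.6%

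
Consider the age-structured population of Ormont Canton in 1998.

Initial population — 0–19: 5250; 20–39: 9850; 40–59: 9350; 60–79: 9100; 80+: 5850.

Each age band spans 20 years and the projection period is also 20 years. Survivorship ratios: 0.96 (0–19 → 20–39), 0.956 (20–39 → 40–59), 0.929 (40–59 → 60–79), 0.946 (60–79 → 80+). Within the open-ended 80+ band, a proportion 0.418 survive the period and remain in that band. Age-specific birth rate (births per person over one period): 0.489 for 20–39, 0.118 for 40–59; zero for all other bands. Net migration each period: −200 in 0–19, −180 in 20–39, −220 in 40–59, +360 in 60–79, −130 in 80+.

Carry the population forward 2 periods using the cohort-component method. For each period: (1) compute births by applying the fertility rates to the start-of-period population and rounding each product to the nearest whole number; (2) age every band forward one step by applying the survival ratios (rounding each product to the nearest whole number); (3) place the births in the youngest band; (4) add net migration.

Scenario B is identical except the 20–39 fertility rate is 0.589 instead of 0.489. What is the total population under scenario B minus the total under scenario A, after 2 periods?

Numbering the bands 1..5 from youngest to oldest:
Period 1.
Births: 9850 × 0.489 = 4817 ; 9350 × 0.118 = 1103 ⇒ total 5920
Band 2: 5250 × 0.96 = 5040
Band 3: 9850 × 0.956 = 9417
Band 4: 9350 × 0.929 = 8686
Band 5: 9100 × 0.946 + 5850 × 0.418 = 8609 + 2445 = 11054
Net migration: Band 1 − 200 → 5720; Band 2 − 180 → 4860; Band 3 − 220 → 9197; Band 4 + 360 → 9046; Band 5 − 130 → 10924
Giving 5720 / 4860 / 9197 / 9046 / 10924.
Period 2.
Births: 4860 × 0.489 = 2377 ; 9197 × 0.118 = 1085 ⇒ total 3462
Band 2: 5720 × 0.96 = 5491
Band 3: 4860 × 0.956 = 4646
Band 4: 9197 × 0.929 = 8544
Band 5: 9046 × 0.946 + 10924 × 0.418 = 8558 + 4566 = 13124
Net migration: Band 1 − 200 → 3262; Band 2 − 180 → 5311; Band 3 − 220 → 4426; Band 4 + 360 → 8904; Band 5 − 130 → 12994
Giving 3262 / 5311 / 4426 / 8904 / 12994.
Scenario A total after 2 periods: 34897
Scenario B projection —
Period 1.
Births: 9850 × 0.589 = 5802 ; 9350 × 0.118 = 1103 ⇒ total 6905
Band 2: 5250 × 0.96 = 5040
Band 3: 9850 × 0.956 = 9417
Band 4: 9350 × 0.929 = 8686
Band 5: 9100 × 0.946 + 5850 × 0.418 = 8609 + 2445 = 11054
Net migration: Band 1 − 200 → 6705; Band 2 − 180 → 4860; Band 3 − 220 → 9197; Band 4 + 360 → 9046; Band 5 − 130 → 10924
Giving 6705 / 4860 / 9197 / 9046 / 10924.
Period 2.
Births: 4860 × 0.589 = 2863 ; 9197 × 0.118 = 1085 ⇒ total 3948
Band 2: 6705 × 0.96 = 6437
Band 3: 4860 × 0.956 = 4646
Band 4: 9197 × 0.929 = 8544
Band 5: 9046 × 0.946 + 10924 × 0.418 = 8558 + 4566 = 13124
Net migration: Band 1 − 200 → 3748; Band 2 − 180 → 6257; Band 3 − 220 → 4426; Band 4 + 360 → 8904; Band 5 − 130 → 12994
Giving 3748 / 6257 / 4426 / 8904 / 12994.
Scenario B total after 2 periods: 36329
Difference B − A = 36329 − 34897 = 1432

1432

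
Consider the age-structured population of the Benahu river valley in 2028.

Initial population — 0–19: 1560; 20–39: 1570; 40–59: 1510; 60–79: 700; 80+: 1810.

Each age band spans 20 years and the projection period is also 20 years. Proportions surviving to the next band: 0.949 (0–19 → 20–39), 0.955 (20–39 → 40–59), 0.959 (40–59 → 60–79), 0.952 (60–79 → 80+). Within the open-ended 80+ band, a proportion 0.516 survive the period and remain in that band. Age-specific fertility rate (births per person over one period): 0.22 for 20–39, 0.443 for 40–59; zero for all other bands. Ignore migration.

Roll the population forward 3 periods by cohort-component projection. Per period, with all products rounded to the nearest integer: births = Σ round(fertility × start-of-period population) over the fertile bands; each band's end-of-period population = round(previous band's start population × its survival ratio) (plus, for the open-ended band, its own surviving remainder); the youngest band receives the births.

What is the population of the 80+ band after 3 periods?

— Period 1 —
Births: 1570 × 0.22 = 345, 1510 × 0.443 = 669 ⇒ total 1014
20–39: 1560 × 0.949 = 1480
40–59: 1570 × 0.955 = 1499
60–79: 1510 × 0.959 = 1448
80+: 700 × 0.952 + 1810 × 0.516 = 666 + 934 = 1600
End of period: [1014, 1480, 1499, 1448, 1600]
— Period 2 —
Births: 1480 × 0.22 = 326, 1499 × 0.443 = 664 ⇒ total 990
20–39: 1014 × 0.949 = 962
40–59: 1480 × 0.955 = 1413
60–79: 1499 × 0.959 = 1438
80+: 1448 × 0.952 + 1600 × 0.516 = 1378 + 826 = 2204
End of period: [990, 962, 1413, 1438, 2204]
— Period 3 —
Births: 962 × 0.22 = 212, 1413 × 0.443 = 626 ⇒ total 838
20–39: 990 × 0.949 = 940
40–59: 962 × 0.955 = 919
60–79: 1413 × 0.959 = 1355
80+: 1438 × 0.952 + 2204 × 0.516 = 1369 + 1137 = 2506
End of period: [838, 940, 919, 1355, 2506]

2506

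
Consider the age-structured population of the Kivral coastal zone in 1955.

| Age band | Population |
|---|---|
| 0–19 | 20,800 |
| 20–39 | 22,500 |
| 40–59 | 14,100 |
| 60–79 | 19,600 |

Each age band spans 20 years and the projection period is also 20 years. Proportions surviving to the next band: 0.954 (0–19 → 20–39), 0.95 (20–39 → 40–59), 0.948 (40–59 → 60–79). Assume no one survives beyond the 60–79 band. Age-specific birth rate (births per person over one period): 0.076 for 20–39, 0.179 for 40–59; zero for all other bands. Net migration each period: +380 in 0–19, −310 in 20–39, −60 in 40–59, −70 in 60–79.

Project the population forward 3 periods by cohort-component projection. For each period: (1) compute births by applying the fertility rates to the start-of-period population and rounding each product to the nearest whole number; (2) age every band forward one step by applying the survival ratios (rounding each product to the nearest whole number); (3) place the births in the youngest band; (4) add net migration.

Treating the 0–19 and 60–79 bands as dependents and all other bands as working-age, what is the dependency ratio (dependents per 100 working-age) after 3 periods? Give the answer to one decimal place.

[period 1]
Births: 22500 * 0.076 = 1710, 14100 * 0.179 = 2524 — total 4234
20–39: 20800 * 0.954 = 19843
40–59: 22500 * 0.95 = 21375
60–79: 14100 * 0.948 = 13367
Net migration: 0–19 + 380 → 4614; 20–39 − 310 → 19533; 40–59 − 60 → 21315; 60–79 − 70 → 13297
→ [4614, 19533, 21315, 13297]
[period 2]
Births: 19533 * 0.076 = 1485, 21315 * 0.179 = 3815 — total 5300
20–39: 4614 * 0.954 = 4402
40–59: 19533 * 0.95 = 18556
60–79: 21315 * 0.948 = 20207
Net migration: 0–19 + 380 → 5680; 20–39 − 310 → 4092; 40–59 − 60 → 18496; 60–79 − 70 → 20137
→ [5680, 4092, 18496, 20137]
[period 3]
Births: 4092 * 0.076 = 311, 18496 * 0.179 = 3311 — total 3622
20–39: 5680 * 0.954 = 5419
40–59: 4092 * 0.95 = 3887
60–79: 18496 * 0.948 = 17534
Net migration: 0–19 + 380 → 4002; 20–39 − 310 → 5109; 40–59 − 60 → 3827; 60–79 − 70 → 17464
→ [4002, 5109, 3827, 17464]
Dependents (band 0–19 + band 60–79) = 4002 + 17464 = 21466; working-age = 8936; ratio = 21466/8936 × 100 = 240.2

240.2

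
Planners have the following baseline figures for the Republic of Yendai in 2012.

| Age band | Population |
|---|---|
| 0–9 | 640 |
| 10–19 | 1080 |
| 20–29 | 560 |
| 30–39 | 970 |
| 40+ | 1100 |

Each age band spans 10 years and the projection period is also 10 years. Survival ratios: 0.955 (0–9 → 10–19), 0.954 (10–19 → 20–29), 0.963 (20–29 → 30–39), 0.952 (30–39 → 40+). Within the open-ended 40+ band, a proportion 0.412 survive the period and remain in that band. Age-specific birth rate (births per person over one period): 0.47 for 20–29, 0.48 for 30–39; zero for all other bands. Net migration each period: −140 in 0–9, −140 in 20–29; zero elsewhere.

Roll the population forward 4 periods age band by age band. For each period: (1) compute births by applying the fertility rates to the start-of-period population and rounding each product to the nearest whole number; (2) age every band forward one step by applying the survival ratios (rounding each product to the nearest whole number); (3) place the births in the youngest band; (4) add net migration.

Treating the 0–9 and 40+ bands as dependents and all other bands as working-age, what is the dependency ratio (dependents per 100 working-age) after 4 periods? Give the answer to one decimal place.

99.2

Call the groups 1 to 5, youngest first.
— Period 1 —
Births: 560 × 0.47 = 263, 970 × 0.48 = 466 — total 729
Group 2: 640 × 0.955 = 611
Group 3: 1080 × 0.954 = 1030
Group 4: 560 × 0.963 = 539
Group 5: 970 × 0.952 + 1100 × 0.412 = 923 + 453 = 1376
Net migration: Group 1 − 140 → 589; Group 3 − 140 → 890
Population now: 0–9=589, 10–19=611, 20–29=890, 30–39=539, 40+=1376
— Period 2 —
Births: 890 × 0.47 = 418, 539 × 0.48 = 259 — total 677
Group 2: 589 × 0.955 = 562
Group 3: 611 × 0.954 = 583
Group 4: 890 × 0.963 = 857
Group 5: 539 × 0.952 + 1376 × 0.412 = 513 + 567 = 1080
Net migration: Group 1 − 140 → 537; Group 3 − 140 → 443
Population now: 0–9=537, 10–19=562, 20–29=443, 30–39=857, 40+=1080
— Period 3 —
Births: 443 × 0.47 = 208, 857 × 0.48 = 411 — total 619
Group 2: 537 × 0.955 = 513
Group 3: 562 × 0.954 = 536
Group 4: 443 × 0.963 = 427
Group 5: 857 × 0.952 + 1080 × 0.412 = 816 + 445 = 1261
Net migration: Group 1 − 140 → 479; Group 3 − 140 → 396
Population now: 0–9=479, 10–19=513, 20–29=396, 30–39=427, 40+=1261
— Period 4 —
Births: 396 × 0.47 = 186, 427 × 0.48 = 205 — total 391
Group 2: 479 × 0.955 = 457
Group 3: 513 × 0.954 = 489
Group 4: 396 × 0.963 = 381
Group 5: 427 × 0.952 + 1261 × 0.412 = 407 + 520 = 927
Net migration: Group 1 − 140 → 251; Group 3 − 140 → 349
Population now: 0–9=251, 10–19=457, 20–29=349, 30–39=381, 40+=927
Dependents (band 0–9 + band 40+) = 251 + 927 = 1178; working-age = 1187; ratio = 1178/1187 × 100 = 99.2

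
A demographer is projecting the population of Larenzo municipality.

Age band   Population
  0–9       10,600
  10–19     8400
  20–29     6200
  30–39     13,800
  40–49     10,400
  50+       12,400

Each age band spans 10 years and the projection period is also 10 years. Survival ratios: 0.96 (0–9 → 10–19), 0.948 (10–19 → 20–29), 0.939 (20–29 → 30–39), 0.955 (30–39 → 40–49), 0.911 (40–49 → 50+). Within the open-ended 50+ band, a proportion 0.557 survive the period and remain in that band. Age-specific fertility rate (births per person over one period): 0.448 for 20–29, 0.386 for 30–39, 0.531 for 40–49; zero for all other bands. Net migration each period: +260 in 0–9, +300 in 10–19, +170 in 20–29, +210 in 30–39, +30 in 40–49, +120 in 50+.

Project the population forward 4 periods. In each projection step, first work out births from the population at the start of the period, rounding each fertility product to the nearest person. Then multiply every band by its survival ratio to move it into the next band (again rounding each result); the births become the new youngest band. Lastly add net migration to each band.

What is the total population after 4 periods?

75520

Call the groups 1 to 6, youngest first.
Period 1:
Births: 6200 × 0.448 = 2778  |  13800 × 0.386 = 5327  |  10400 × 0.531 = 5522 → 13627
Group 2: 10600 × 0.96 = 10176
Group 3: 8400 × 0.948 = 7963
Group 4: 6200 × 0.939 = 5822
Group 5: 13800 × 0.955 = 13179
Group 6: 10400 × 0.911 + 12400 × 0.557 = 9474 + 6907 = 16381
Net migration: Group 1 + 260 → 13887; Group 2 + 300 → 10476; Group 3 + 170 → 8133; Group 4 + 210 → 6032; Group 5 + 30 → 13209; Group 6 + 120 → 16501
End of period: [13887, 10476, 8133, 6032, 13209, 16501]
Period 2:
Births: 8133 × 0.448 = 3644  |  6032 × 0.386 = 2328  |  13209 × 0.531 = 7014 → 12986
Group 2: 13887 × 0.96 = 13332
Group 3: 10476 × 0.948 = 9931
Group 4: 8133 × 0.939 = 7637
Group 5: 6032 × 0.955 = 5761
Group 6: 13209 × 0.911 + 16501 × 0.557 = 12033 + 9191 = 21224
Net migration: Group 1 + 260 → 13246; Group 2 + 300 → 13632; Group 3 + 170 → 10101; Group 4 + 210 → 7847; Group 5 + 30 → 5791; Group 6 + 120 → 21344
End of period: [13246, 13632, 10101, 7847, 5791, 21344]
Period 3:
Births: 10101 × 0.448 = 4525  |  7847 × 0.386 = 3029  |  5791 × 0.531 = 3075 → 10629
Group 2: 13246 × 0.96 = 12716
Group 3: 13632 × 0.948 = 12923
Group 4: 10101 × 0.939 = 9485
Group 5: 7847 × 0.955 = 7494
Group 6: 5791 × 0.911 + 21344 × 0.557 = 5276 + 11889 = 17165
Net migration: Group 1 + 260 → 10889; Group 2 + 300 → 13016; Group 3 + 170 → 13093; Group 4 + 210 → 9695; Group 5 + 30 → 7524; Group 6 + 120 → 17285
End of period: [10889, 13016, 13093, 9695, 7524, 17285]
Period 4:
Births: 13093 × 0.448 = 5866  |  9695 × 0.386 = 3742  |  7524 × 0.531 = 3995 → 13603
Group 2: 10889 × 0.96 = 10453
Group 3: 13016 × 0.948 = 12339
Group 4: 13093 × 0.939 = 12294
Group 5: 9695 × 0.955 = 9259
Group 6: 7524 × 0.911 + 17285 × 0.557 = 6854 + 9628 = 16482
Net migration: Group 1 + 260 → 13863; Group 2 + 300 → 10753; Group 3 + 170 → 12509; Group 4 + 210 → 12504; Group 5 + 30 → 9289; Group 6 + 120 → 16602
End of period: [13863, 10753, 12509, 12504, 9289, 16602]
Total after period 4: 13863 + 10753 + 12509 + 12504 + 9289 + 16602 = 75520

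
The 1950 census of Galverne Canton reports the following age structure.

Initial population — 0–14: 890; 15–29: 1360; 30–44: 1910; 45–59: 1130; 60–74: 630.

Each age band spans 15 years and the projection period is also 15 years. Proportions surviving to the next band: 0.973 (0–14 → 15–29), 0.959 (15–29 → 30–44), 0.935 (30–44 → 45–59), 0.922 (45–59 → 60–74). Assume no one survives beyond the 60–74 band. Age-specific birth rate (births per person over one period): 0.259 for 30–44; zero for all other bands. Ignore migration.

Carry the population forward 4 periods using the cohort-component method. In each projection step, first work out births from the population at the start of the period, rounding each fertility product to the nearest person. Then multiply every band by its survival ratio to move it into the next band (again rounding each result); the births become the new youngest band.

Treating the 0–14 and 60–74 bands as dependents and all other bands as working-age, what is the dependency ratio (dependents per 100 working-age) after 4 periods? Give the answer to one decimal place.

After projecting period 1:
Births: 1910 × 0.259 = 495
15–29: 890 × 0.973 = 866
30–44: 1360 × 0.959 = 1304
45–59: 1910 × 0.935 = 1786
60–74: 1130 × 0.922 = 1042
Giving 495 / 866 / 1304 / 1786 / 1042.
After projecting period 2:
Births: 1304 × 0.259 = 338
15–29: 495 × 0.973 = 482
30–44: 866 × 0.959 = 830
45–59: 1304 × 0.935 = 1219
60–74: 1786 × 0.922 = 1647
Giving 338 / 482 / 830 / 1219 / 1647.
After projecting period 3:
Births: 830 × 0.259 = 215
15–29: 338 × 0.973 = 329
30–44: 482 × 0.959 = 462
45–59: 830 × 0.935 = 776
60–74: 1219 × 0.922 = 1124
Giving 215 / 329 / 462 / 776 / 1124.
After projecting period 4:
Births: 462 × 0.259 = 120
15–29: 215 × 0.973 = 209
30–44: 329 × 0.959 = 316
45–59: 462 × 0.935 = 432
60–74: 776 × 0.922 = 715
Giving 120 / 209 / 316 / 432 / 715.
Dependents (band 0–14 + band 60–74) = 120 + 715 = 835; working-age = 957; ratio = 835/957 × 100 = 87.3

87.3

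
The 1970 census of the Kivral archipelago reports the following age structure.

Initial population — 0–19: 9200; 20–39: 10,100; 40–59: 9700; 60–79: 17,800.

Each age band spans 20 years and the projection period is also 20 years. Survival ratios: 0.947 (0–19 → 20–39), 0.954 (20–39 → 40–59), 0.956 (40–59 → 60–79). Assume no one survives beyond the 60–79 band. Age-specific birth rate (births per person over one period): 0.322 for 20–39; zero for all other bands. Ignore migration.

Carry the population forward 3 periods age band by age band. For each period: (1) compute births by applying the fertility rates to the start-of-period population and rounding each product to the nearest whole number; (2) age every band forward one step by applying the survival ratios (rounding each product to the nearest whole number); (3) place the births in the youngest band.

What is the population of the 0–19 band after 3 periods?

Call the bands 1 to 4, youngest first.
[period 1]
Births: 10100 * 0.322 = 3252
Band 2: 9200 * 0.947 = 8712
Band 3: 10100 * 0.954 = 9635
Band 4: 9700 * 0.956 = 9273
End of period: [3252, 8712, 9635, 9273]
[period 2]
Births: 8712 * 0.322 = 2805
Band 2: 3252 * 0.947 = 3080
Band 3: 8712 * 0.954 = 8311
Band 4: 9635 * 0.956 = 9211
End of period: [2805, 3080, 8311, 9211]
[period 3]
Births: 3080 * 0.322 = 992
Band 2: 2805 * 0.947 = 2656
Band 3: 3080 * 0.954 = 2938
Band 4: 8311 * 0.956 = 7945
End of period: [992, 2656, 2938, 7945]

992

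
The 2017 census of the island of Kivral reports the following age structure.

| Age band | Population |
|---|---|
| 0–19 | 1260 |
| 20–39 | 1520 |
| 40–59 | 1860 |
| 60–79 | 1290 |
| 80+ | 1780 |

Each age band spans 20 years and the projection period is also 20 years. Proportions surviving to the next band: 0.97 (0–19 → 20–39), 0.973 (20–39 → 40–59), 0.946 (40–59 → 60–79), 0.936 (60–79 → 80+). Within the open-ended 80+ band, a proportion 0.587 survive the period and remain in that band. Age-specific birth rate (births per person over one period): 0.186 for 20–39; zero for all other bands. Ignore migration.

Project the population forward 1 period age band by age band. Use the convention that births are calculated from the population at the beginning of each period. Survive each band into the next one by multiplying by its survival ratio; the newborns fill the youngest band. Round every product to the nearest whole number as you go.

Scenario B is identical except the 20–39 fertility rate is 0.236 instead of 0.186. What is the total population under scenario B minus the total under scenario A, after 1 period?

76

Numbering the bands 1..5 from youngest to oldest:
— Period 1 —
Births: 1520 × 0.186 = 283
Band 2: 1260 × 0.97 = 1222
Band 3: 1520 × 0.973 = 1479
Band 4: 1860 × 0.946 = 1760
Band 5: 1290 × 0.936 + 1780 × 0.587 = 1207 + 1045 = 2252
End of period: [283, 1222, 1479, 1760, 2252]
Scenario A total after 1 period: 6996
Scenario B projection —
— Period 1 —
Births: 1520 × 0.236 = 359
Band 2: 1260 × 0.97 = 1222
Band 3: 1520 × 0.973 = 1479
Band 4: 1860 × 0.946 = 1760
Band 5: 1290 × 0.936 + 1780 × 0.587 = 1207 + 1045 = 2252
End of period: [359, 1222, 1479, 1760, 2252]
Scenario B total after 1 period: 7072
Difference B − A = 7072 − 6996 = 76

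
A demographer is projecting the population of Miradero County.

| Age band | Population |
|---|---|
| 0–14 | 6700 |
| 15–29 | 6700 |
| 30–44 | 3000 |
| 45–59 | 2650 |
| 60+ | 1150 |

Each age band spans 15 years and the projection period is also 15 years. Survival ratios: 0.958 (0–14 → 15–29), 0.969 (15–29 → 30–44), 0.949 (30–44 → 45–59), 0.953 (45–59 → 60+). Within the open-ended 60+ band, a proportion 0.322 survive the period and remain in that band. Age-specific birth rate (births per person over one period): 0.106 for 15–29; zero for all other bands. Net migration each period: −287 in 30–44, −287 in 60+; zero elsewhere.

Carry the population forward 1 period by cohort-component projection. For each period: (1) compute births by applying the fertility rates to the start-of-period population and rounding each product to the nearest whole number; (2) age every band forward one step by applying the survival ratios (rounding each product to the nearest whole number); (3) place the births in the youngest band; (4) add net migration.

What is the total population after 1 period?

(Bands numbered youngest = 1 to oldest = 5.)
Period 1.
Births: 6700 * 0.106 = 710
Band 2: 6700 * 0.958 = 6419
Band 3: 6700 * 0.969 = 6492
Band 4: 3000 * 0.949 = 2847
Band 5: 2650 * 0.953 + 1150 * 0.322 = 2525 + 370 = 2895
Net migration: Band 3 − 287 → 6205; Band 5 − 287 → 2608
End of period: [710, 6419, 6205, 2847, 2608]
Total after period 1: 710 + 6419 + 6205 + 2847 + 2608 = 18789

18789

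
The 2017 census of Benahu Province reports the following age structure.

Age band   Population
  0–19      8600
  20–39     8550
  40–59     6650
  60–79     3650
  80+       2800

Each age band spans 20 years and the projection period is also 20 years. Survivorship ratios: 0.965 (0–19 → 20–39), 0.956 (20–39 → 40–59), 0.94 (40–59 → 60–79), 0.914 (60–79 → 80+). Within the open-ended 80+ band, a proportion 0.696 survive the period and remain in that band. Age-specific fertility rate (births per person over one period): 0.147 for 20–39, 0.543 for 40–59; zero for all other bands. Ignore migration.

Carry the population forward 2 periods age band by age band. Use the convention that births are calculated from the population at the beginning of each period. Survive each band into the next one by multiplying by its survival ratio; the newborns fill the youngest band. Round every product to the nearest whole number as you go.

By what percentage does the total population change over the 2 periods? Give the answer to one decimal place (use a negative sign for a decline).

Period 1.
Births: 8550 × 0.147 = 1257  |  6650 × 0.543 = 3611 — total 4868
20–39: 8600 × 0.965 = 8299
40–59: 8550 × 0.956 = 8174
60–79: 6650 × 0.94 = 6251
80+: 3650 × 0.914 + 2800 × 0.696 = 3336 + 1949 = 5285
Population now: 0–19=4868, 20–39=8299, 40–59=8174, 60–79=6251, 80+=5285
Period 2.
Births: 8299 × 0.147 = 1220  |  8174 × 0.543 = 4438 — total 5658
20–39: 4868 × 0.965 = 4698
40–59: 8299 × 0.956 = 7934
60–79: 8174 × 0.94 = 7684
80+: 6251 × 0.914 + 5285 × 0.696 = 5713 + 3678 = 9391
Population now: 0–19=5658, 20–39=4698, 40–59=7934, 60–79=7684, 80+=9391
Total: 30250 → 35365; change = 5115; percentage change = 16.9%

16.9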